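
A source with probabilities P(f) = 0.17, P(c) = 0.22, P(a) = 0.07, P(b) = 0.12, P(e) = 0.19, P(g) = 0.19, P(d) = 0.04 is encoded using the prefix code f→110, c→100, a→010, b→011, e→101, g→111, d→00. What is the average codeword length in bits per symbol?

L̄ = Σ pᵢ·ℓᵢ = 0.17·3 + 0.22·3 + 0.07·3 + 0.12·3 + 0.19·3 + 0.19·3 + 0.04·2 = 2.96 bits/symbol.

2.96 bits/symbol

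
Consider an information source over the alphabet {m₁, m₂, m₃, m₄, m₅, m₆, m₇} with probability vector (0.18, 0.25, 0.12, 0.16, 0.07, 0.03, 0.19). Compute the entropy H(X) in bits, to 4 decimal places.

H = −Σ pᵢ log₂ pᵢ.
−0.18·log₂(0.18) = 0.4453
−0.25·log₂(0.25) = 0.5000
−0.12·log₂(0.12) = 0.3671
−0.16·log₂(0.16) = 0.4230
−0.07·log₂(0.07) = 0.2686
−0.03·log₂(0.03) = 0.1518
−0.19·log₂(0.19) = 0.4552
Sum ≈ 2.6109 → 2.6109 bits.

2.6109 bits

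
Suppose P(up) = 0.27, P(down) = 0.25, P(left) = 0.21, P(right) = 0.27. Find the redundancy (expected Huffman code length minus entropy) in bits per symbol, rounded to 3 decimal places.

0.007 bits

Entropy H = −Σ p log₂ p ≈ 1.9929 bits.
Huffman merges: 21/100+1/4→23/50; 27/100+27/100→27/50; 23/50+27/50→1. L = 2 ≈ 2.0000.
L − H = 2.0000 − 1.9929 = 0.007 bits.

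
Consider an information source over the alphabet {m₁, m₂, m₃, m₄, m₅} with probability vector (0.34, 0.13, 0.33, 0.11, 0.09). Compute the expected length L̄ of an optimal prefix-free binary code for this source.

Repeatedly combine the two least-probable nodes; the expected code length is the sum of the merged weights.
merge 9/100 + 11/100 → 1/5
merge 13/100 + 1/5 → 33/100
merge 33/100 + 33/100 → 33/50
merge 17/50 + 33/50 → 1
L = 1/5 + 33/100 + 33/50 + 1 = 219/100 = 2.19 bits/symbol.

2.19 bits/symbol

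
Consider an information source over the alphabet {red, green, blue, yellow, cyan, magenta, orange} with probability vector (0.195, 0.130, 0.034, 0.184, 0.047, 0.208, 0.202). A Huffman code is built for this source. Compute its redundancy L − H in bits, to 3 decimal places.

0.069 bits

Entropy H = −Σ p log₂ p ≈ 2.6024 bits.
Huffman merges: 17/500+47/1000→81/1000; 81/1000+13/100→211/1000; 23/125+39/200→379/1000; 101/500+26/125→41/100; 211/1000+379/1000→59/100; 41/100+59/100→1. L = 2671/1000 ≈ 2.6710.
L − H = 2.6710 − 2.6024 = 0.069 bits.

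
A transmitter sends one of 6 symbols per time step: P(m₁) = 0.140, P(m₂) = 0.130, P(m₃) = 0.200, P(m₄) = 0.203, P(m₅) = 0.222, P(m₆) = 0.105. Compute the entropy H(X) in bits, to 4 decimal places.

2.5346 bits

H = −Σ pᵢ log₂ pᵢ.
−0.140·log₂(0.140) = 0.3971
−0.130·log₂(0.130) = 0.3826
−0.200·log₂(0.200) = 0.4644
−0.203·log₂(0.203) = 0.4670
−0.222·log₂(0.222) = 0.4820
−0.105·log₂(0.105) = 0.3414
Sum ≈ 2.5346 → 2.5346 bits.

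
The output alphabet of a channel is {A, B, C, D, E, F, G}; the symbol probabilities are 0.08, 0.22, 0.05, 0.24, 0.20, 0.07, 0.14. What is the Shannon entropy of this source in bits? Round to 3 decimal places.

2.612 bits

H = −Σ pᵢ log₂ pᵢ.
−0.08·log₂(0.08) = 0.2915
−0.22·log₂(0.22) = 0.4806
−0.05·log₂(0.05) = 0.2161
−0.24·log₂(0.24) = 0.4941
−0.20·log₂(0.20) = 0.4644
−0.07·log₂(0.07) = 0.2686
−0.14·log₂(0.14) = 0.3971
Sum ≈ 2.6124 → 2.612 bits.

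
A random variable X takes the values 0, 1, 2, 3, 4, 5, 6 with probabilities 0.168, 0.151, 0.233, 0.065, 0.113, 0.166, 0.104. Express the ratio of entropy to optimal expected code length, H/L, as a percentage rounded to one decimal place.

Entropy H = −Σ p log₂ p ≈ 2.7153 bits.
Huffman merges: 13/200+13/125→169/1000; 113/1000+151/1000→33/125; 83/500+21/125→167/500; 169/1000+233/1000→201/500; 33/125+167/500→299/500; 201/500+299/500→1. L = 2767/1000 ≈ 2.7670.
Efficiency = H/L = 2.7153/2.7670 = 98.1%.

98.1%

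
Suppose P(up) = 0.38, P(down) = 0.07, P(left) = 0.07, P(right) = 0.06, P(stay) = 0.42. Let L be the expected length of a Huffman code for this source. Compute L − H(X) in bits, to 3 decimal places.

0.073 bits

Entropy H = −Σ p log₂ p ≈ 1.8367 bits.
Huffman merges: 3/50+7/100→13/100; 7/100+13/100→1/5; 1/5+19/50→29/50; 21/50+29/50→1. L = 191/100 ≈ 1.9100.
L − H = 1.9100 − 1.8367 = 0.073 bits.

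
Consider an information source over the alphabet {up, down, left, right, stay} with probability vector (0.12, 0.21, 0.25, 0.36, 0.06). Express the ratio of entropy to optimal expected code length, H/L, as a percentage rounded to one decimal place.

Entropy H = −Σ p log₂ p ≈ 2.1140 bits.
Huffman merges: 3/50+3/25→9/50; 9/50+21/100→39/100; 1/4+9/25→61/100; 39/100+61/100→1. L = 109/50 ≈ 2.1800.
Efficiency = H/L = 2.1140/2.1800 = 97.0%.

97.0%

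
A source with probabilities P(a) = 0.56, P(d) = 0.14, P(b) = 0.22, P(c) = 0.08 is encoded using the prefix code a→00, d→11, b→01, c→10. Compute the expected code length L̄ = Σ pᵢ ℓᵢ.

2 bits/symbol

L̄ = Σ pᵢ·ℓᵢ = 0.56·2 + 0.14·2 + 0.22·2 + 0.08·2 = 2 bits/symbol.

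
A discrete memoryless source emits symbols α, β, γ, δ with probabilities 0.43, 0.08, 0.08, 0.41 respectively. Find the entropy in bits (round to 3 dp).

1.634 bits

H = −Σ pᵢ log₂ pᵢ.
−0.43·log₂(0.43) = 0.5236
−0.08·log₂(0.08) = 0.2915
−0.08·log₂(0.08) = 0.2915
−0.41·log₂(0.41) = 0.5274
Sum ≈ 1.6340 → 1.634 bits.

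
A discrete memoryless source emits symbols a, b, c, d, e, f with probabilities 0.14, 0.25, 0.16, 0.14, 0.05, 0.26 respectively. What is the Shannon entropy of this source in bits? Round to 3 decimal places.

2.439 bits

H = −Σ pᵢ log₂ pᵢ.
−0.14·log₂(0.14) = 0.3971
−0.25·log₂(0.25) = 0.5000
−0.16·log₂(0.16) = 0.4230
−0.14·log₂(0.14) = 0.3971
−0.05·log₂(0.05) = 0.2161
−0.26·log₂(0.26) = 0.5053
Sum ≈ 2.4386 → 2.439 bits.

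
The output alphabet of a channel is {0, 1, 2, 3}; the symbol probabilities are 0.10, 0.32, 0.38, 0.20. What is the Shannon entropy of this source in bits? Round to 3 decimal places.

H = −Σ pᵢ log₂ pᵢ.
−0.10·log₂(0.10) = 0.3322
−0.32·log₂(0.32) = 0.5260
−0.38·log₂(0.38) = 0.5305
−0.20·log₂(0.20) = 0.4644
Sum ≈ 1.8531 → 1.853 bits.

1.853 bits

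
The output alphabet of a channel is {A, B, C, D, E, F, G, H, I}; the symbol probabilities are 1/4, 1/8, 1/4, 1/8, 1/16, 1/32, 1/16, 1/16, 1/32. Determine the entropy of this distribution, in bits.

2.8125 bits

Each probability is a power of 1/2, so log₂(1/p) is an integer.
H = Σ p·log₂(1/p) = 1/4·2 + 1/8·3 + 1/4·2 + 1/8·3 + 1/16·4 + 1/32·5 + 1/16·4 + 1/16·4 + 1/32·5 = 2.8125 bits.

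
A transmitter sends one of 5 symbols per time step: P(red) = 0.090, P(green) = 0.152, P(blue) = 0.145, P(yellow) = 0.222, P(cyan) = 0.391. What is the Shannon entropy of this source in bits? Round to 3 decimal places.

H = −Σ pᵢ log₂ pᵢ.
−0.090·log₂(0.090) = 0.3127
−0.152·log₂(0.152) = 0.4131
−0.145·log₂(0.145) = 0.4040
−0.222·log₂(0.222) = 0.4820
−0.391·log₂(0.391) = 0.5297
Sum ≈ 2.1415 → 2.141 bits.

2.141 bits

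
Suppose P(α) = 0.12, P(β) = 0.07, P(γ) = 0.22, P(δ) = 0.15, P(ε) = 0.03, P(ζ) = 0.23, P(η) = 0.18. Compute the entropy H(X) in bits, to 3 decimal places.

2.611 bits

H = −Σ pᵢ log₂ pᵢ.
−0.12·log₂(0.12) = 0.3671
−0.07·log₂(0.07) = 0.2686
−0.22·log₂(0.22) = 0.4806
−0.15·log₂(0.15) = 0.4105
−0.03·log₂(0.03) = 0.1518
−0.23·log₂(0.23) = 0.4877
−0.18·log₂(0.18) = 0.4453
Sum ≈ 2.6115 → 2.611 bits.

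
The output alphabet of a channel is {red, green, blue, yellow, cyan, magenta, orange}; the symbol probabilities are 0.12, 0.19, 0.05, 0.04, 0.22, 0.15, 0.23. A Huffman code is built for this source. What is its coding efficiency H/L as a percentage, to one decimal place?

98.6%

Entropy H = −Σ p log₂ p ≈ 2.6029 bits.
Huffman merges: 1/25+1/20→9/100; 9/100+3/25→21/100; 3/20+19/100→17/50; 21/100+11/50→43/100; 23/100+17/50→57/100; 43/100+57/100→1. L = 66/25 ≈ 2.6400.
Efficiency = H/L = 2.6029/2.6400 = 98.6%.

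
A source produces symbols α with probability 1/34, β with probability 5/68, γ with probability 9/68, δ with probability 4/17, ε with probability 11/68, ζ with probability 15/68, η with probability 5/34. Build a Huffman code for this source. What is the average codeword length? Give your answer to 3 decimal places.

2.647 bits/symbol

Repeatedly combine the two least-probable nodes; the expected code length is the sum of the merged weights.
merge 1/34 + 5/68 → 7/68
merge 7/68 + 9/68 → 4/17
merge 5/34 + 11/68 → 21/68
merge 15/68 + 4/17 → 31/68
merge 4/17 + 21/68 → 37/68
merge 31/68 + 37/68 → 1
L = 7/68 + 4/17 + 21/68 + 31/68 + 37/68 + 1 = 45/17 ≈ 2.647 bits/symbol.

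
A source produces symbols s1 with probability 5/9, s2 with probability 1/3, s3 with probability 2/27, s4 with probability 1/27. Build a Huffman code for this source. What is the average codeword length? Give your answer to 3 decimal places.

1.556 bits/symbol

Repeatedly combine the two least-probable nodes; the expected code length is the sum of the merged weights.
merge 1/27 + 2/27 → 1/9
merge 1/9 + 1/3 → 4/9
merge 4/9 + 5/9 → 1
L = 1/9 + 4/9 + 1 = 14/9 ≈ 1.556 bits/symbol.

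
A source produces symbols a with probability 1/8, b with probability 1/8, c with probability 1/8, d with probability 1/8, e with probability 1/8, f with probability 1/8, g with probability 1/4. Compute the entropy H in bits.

Each probability is a power of 1/2, so log₂(1/p) is an integer.
H = Σ p·log₂(1/p) = 1/8·3 + 1/8·3 + 1/8·3 + 1/8·3 + 1/8·3 + 1/8·3 + 1/4·2 = 2.75 bits.

2.75 bits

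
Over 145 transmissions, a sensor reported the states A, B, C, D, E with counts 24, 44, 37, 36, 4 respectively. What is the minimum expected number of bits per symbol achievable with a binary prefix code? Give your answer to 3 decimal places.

Probabilities are the counts divided by 145.
Repeatedly combine the two least-probable nodes; the expected code length is the sum of the merged weights.
merge 4/145 + 24/145 → 28/145
merge 28/145 + 36/145 → 64/145
merge 37/145 + 44/145 → 81/145
merge 64/145 + 81/145 → 1
L = 28/145 + 64/145 + 81/145 + 1 = 318/145 ≈ 2.193 bits/symbol.

2.193 bits/symbol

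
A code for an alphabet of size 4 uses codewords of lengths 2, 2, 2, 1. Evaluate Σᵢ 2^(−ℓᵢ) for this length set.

With common denominator 2^2 = 4: Σ 2^(−ℓᵢ) = 1/4 + 1/4 + 1/4 + 2/4 = 5/4 = 1.25.

1.25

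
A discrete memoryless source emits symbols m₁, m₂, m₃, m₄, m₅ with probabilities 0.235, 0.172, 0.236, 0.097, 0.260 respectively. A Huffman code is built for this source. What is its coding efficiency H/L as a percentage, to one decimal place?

Entropy H = −Σ p log₂ p ≈ 2.2512 bits.
Huffman merges: 97/1000+43/250→269/1000; 47/200+59/250→471/1000; 13/50+269/1000→529/1000; 471/1000+529/1000→1. L = 2269/1000 ≈ 2.2690.
Efficiency = H/L = 2.2512/2.2690 = 99.2%.

99.2%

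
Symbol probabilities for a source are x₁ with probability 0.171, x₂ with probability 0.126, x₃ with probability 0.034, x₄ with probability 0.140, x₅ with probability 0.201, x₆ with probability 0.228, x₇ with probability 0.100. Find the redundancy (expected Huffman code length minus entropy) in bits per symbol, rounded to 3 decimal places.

Entropy H = −Σ p log₂ p ≈ 2.6590 bits.
Huffman merges: 17/500+1/10→67/500; 63/500+67/500→13/50; 7/50+171/1000→311/1000; 201/1000+57/250→429/1000; 13/50+311/1000→571/1000; 429/1000+571/1000→1. L = 541/200 ≈ 2.7050.
L − H = 2.7050 − 2.6590 = 0.046 bits.

0.046 bits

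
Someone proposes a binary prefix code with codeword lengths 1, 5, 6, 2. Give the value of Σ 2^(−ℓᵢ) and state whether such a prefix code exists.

With common denominator 2^6 = 64: Σ 2^(−ℓᵢ) = 32/64 + 2/64 + 1/64 + 16/64 = 51/64 = 0.796875.
Kraft's inequality requires Σ ≤ 1; here Σ = 0.796875 ≤ 1, so such a prefix code exists.

0.796875; yes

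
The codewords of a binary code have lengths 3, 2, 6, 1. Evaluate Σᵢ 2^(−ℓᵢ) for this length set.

With common denominator 2^6 = 64: Σ 2^(−ℓᵢ) = 8/64 + 16/64 + 1/64 + 32/64 = 57/64 = 0.890625.

0.890625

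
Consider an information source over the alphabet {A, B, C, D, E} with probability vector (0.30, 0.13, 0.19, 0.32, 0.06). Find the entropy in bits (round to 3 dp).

2.129 bits

H = −Σ pᵢ log₂ pᵢ.
−0.30·log₂(0.30) = 0.5211
−0.13·log₂(0.13) = 0.3826
−0.19·log₂(0.19) = 0.4552
−0.32·log₂(0.32) = 0.5260
−0.06·log₂(0.06) = 0.2435
Sum ≈ 2.1285 → 2.129 bits.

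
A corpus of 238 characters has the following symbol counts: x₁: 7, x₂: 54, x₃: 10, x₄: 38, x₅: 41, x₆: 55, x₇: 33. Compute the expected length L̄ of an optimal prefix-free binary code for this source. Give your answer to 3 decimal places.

Probabilities are the counts divided by 238.
Repeatedly combine the two least-probable nodes; the expected code length is the sum of the merged weights.
merge 1/34 + 5/119 → 1/14
merge 1/14 + 33/238 → 25/119
merge 19/119 + 41/238 → 79/238
merge 25/119 + 27/119 → 52/119
merge 55/238 + 79/238 → 67/119
merge 52/119 + 67/119 → 1
L = 1/14 + 25/119 + 79/238 + 52/119 + 67/119 + 1 = 311/119 ≈ 2.613 bits/symbol.

2.613 bits/symbol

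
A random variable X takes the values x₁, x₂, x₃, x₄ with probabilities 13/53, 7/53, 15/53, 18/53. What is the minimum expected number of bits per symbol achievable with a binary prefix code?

Repeatedly combine the two least-probable nodes; the expected code length is the sum of the merged weights.
merge 7/53 + 13/53 → 20/53
merge 15/53 + 18/53 → 33/53
merge 20/53 + 33/53 → 1
L = 20/53 + 33/53 + 1 = 2 bits/symbol.

2 bits/symbol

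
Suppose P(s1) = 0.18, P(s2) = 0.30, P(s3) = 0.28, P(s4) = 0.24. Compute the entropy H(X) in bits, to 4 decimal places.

1.9748 bits

H = −Σ pᵢ log₂ pᵢ.
−0.18·log₂(0.18) = 0.4453
−0.30·log₂(0.30) = 0.5211
−0.28·log₂(0.28) = 0.5142
−0.24·log₂(0.24) = 0.4941
Sum ≈ 1.9748 → 1.9748 bits.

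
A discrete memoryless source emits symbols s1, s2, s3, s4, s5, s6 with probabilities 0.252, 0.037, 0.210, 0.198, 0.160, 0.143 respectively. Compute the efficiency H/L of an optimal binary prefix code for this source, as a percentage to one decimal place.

96.7%

Entropy H = −Σ p log₂ p ≈ 2.4368 bits.
Huffman merges: 37/1000+143/1000→9/50; 4/25+9/50→17/50; 99/500+21/100→51/125; 63/250+17/50→74/125; 51/125+74/125→1. L = 63/25 ≈ 2.5200.
Efficiency = H/L = 2.4368/2.5200 = 96.7%.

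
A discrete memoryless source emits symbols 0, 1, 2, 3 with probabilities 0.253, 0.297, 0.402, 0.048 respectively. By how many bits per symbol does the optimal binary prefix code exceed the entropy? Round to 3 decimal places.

0.138 bits

Entropy H = −Σ p log₂ p ≈ 1.7606 bits.
Huffman merges: 6/125+253/1000→301/1000; 297/1000+301/1000→299/500; 201/500+299/500→1. L = 1899/1000 ≈ 1.8990.
L − H = 1.8990 − 1.7606 = 0.138 bits.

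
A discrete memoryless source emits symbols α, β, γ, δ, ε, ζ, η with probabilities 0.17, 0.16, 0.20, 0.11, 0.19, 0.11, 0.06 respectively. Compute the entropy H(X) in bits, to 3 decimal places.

2.721 bits

H = −Σ pᵢ log₂ pᵢ.
−0.17·log₂(0.17) = 0.4346
−0.16·log₂(0.16) = 0.4230
−0.20·log₂(0.20) = 0.4644
−0.11·log₂(0.11) = 0.3503
−0.19·log₂(0.19) = 0.4552
−0.11·log₂(0.11) = 0.3503
−0.06·log₂(0.06) = 0.2435
Sum ≈ 2.7213 → 2.721 bits.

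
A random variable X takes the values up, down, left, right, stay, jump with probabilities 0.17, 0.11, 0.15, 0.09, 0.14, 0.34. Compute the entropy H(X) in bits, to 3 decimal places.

2.434 bits

H = −Σ pᵢ log₂ pᵢ.
−0.17·log₂(0.17) = 0.4346
−0.11·log₂(0.11) = 0.3503
−0.15·log₂(0.15) = 0.4105
−0.09·log₂(0.09) = 0.3127
−0.14·log₂(0.14) = 0.3971
−0.34·log₂(0.34) = 0.5292
Sum ≈ 2.4344 → 2.434 bits.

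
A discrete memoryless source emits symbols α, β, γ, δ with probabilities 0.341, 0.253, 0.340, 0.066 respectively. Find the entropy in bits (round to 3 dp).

H = −Σ pᵢ log₂ pᵢ.
−0.341·log₂(0.341) = 0.5293
−0.253·log₂(0.253) = 0.5016
−0.340·log₂(0.340) = 0.5292
−0.066·log₂(0.066) = 0.2588
Sum ≈ 1.8189 → 1.819 bits.

1.819 bits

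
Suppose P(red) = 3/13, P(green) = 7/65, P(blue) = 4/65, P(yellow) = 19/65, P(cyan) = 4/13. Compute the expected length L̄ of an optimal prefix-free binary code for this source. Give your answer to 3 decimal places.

Repeatedly combine the two least-probable nodes; the expected code length is the sum of the merged weights.
merge 4/65 + 7/65 → 11/65
merge 11/65 + 3/13 → 2/5
merge 19/65 + 4/13 → 3/5
merge 2/5 + 3/5 → 1
L = 11/65 + 2/5 + 3/5 + 1 = 141/65 ≈ 2.169 bits/symbol.

2.169 bits/symbol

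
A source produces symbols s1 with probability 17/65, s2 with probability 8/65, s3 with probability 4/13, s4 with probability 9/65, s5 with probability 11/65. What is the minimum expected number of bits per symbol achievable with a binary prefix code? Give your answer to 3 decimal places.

Repeatedly combine the two least-probable nodes; the expected code length is the sum of the merged weights.
merge 8/65 + 9/65 → 17/65
merge 11/65 + 17/65 → 28/65
merge 17/65 + 4/13 → 37/65
merge 28/65 + 37/65 → 1
L = 17/65 + 28/65 + 37/65 + 1 = 147/65 ≈ 2.262 bits/symbol.

2.262 bits/symbol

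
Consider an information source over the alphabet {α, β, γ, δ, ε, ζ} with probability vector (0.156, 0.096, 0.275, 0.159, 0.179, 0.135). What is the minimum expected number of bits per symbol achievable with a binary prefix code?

Repeatedly combine the two least-probable nodes; the expected code length is the sum of the merged weights.
merge 12/125 + 27/200 → 231/1000
merge 39/250 + 159/1000 → 63/200
merge 179/1000 + 231/1000 → 41/100
merge 11/40 + 63/200 → 59/100
merge 41/100 + 59/100 → 1
L = 231/1000 + 63/200 + 41/100 + 59/100 + 1 = 1273/500 = 2.546 bits/symbol.

2.546 bits/symbol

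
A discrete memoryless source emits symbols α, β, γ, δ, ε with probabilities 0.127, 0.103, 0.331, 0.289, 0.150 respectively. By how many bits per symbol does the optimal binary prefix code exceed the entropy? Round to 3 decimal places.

0.058 bits

Entropy H = −Σ p log₂ p ≈ 2.1719 bits.
Huffman merges: 103/1000+127/1000→23/100; 3/20+23/100→19/50; 289/1000+331/1000→31/50; 19/50+31/50→1. L = 223/100 ≈ 2.2300.
L − H = 2.2300 − 2.1719 = 0.058 bits.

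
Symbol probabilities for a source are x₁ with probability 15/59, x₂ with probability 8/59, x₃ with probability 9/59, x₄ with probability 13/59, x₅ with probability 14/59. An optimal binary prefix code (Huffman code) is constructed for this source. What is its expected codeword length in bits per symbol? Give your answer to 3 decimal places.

Repeatedly combine the two least-probable nodes; the expected code length is the sum of the merged weights.
merge 8/59 + 9/59 → 17/59
merge 13/59 + 14/59 → 27/59
merge 15/59 + 17/59 → 32/59
merge 27/59 + 32/59 → 1
L = 17/59 + 27/59 + 32/59 + 1 = 135/59 ≈ 2.288 bits/symbol.

2.288 bits/symbol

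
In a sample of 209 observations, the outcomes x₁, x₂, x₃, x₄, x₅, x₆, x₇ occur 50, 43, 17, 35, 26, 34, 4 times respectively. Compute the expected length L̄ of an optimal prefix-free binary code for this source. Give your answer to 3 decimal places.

2.656 bits/symbol

Probabilities are the counts divided by 209.
Repeatedly combine the two least-probable nodes; the expected code length is the sum of the merged weights.
merge 4/209 + 17/209 → 21/209
merge 21/209 + 26/209 → 47/209
merge 34/209 + 35/209 → 69/209
merge 43/209 + 47/209 → 90/209
merge 50/209 + 69/209 → 119/209
merge 90/209 + 119/209 → 1
L = 21/209 + 47/209 + 69/209 + 90/209 + 119/209 + 1 = 555/209 ≈ 2.656 bits/symbol.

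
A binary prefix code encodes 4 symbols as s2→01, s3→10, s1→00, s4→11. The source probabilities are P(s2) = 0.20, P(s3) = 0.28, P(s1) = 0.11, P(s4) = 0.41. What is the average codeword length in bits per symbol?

L̄ = Σ pᵢ·ℓᵢ = 0.20·2 + 0.28·2 + 0.11·2 + 0.41·2 = 2 bits/symbol.

2 bits/symbol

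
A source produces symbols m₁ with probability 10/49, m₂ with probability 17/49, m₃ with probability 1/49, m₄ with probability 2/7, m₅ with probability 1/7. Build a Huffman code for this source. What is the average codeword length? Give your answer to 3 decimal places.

Repeatedly combine the two least-probable nodes; the expected code length is the sum of the merged weights.
merge 1/49 + 1/7 → 8/49
merge 8/49 + 10/49 → 18/49
merge 2/7 + 17/49 → 31/49
merge 18/49 + 31/49 → 1
L = 8/49 + 18/49 + 31/49 + 1 = 106/49 ≈ 2.163 bits/symbol.

2.163 bits/symbol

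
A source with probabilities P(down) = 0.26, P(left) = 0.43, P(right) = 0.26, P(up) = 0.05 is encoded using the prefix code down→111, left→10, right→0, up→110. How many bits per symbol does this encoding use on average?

L̄ = Σ pᵢ·ℓᵢ = 0.26·3 + 0.43·2 + 0.26·1 + 0.05·3 = 2.05 bits/symbol.

2.05 bits/symbol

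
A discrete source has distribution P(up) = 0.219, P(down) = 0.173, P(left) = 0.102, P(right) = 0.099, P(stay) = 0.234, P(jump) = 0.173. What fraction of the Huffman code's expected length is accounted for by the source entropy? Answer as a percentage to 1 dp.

Entropy H = −Σ p log₂ p ≈ 2.5122 bits.
Huffman merges: 99/1000+51/500→201/1000; 173/1000+173/1000→173/500; 201/1000+219/1000→21/50; 117/500+173/500→29/50; 21/50+29/50→1. L = 2547/1000 ≈ 2.5470.
Efficiency = H/L = 2.5122/2.5470 = 98.6%.

98.6%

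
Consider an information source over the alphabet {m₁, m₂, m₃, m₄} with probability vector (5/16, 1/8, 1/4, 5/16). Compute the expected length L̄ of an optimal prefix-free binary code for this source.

Repeatedly combine the two least-probable nodes; the expected code length is the sum of the merged weights.
merge 1/8 + 1/4 → 3/8
merge 5/16 + 5/16 → 5/8
merge 3/8 + 5/8 → 1
L = 3/8 + 5/8 + 1 = 2 bits/symbol.

2 bits/symbol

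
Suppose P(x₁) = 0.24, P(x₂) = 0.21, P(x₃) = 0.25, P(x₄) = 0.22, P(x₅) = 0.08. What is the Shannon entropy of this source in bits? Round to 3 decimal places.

2.239 bits

H = −Σ pᵢ log₂ pᵢ.
−0.24·log₂(0.24) = 0.4941
−0.21·log₂(0.21) = 0.4728
−0.25·log₂(0.25) = 0.5000
−0.22·log₂(0.22) = 0.4806
−0.08·log₂(0.08) = 0.2915
Sum ≈ 2.2390 → 2.239 bits.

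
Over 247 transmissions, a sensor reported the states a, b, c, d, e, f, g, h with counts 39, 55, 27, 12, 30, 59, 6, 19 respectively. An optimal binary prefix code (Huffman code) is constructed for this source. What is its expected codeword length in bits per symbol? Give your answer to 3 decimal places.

2.761 bits/symbol

Probabilities are the counts divided by 247.
Repeatedly combine the two least-probable nodes; the expected code length is the sum of the merged weights.
merge 6/247 + 12/247 → 18/247
merge 18/247 + 1/13 → 37/247
merge 27/247 + 30/247 → 3/13
merge 37/247 + 3/19 → 4/13
merge 55/247 + 3/13 → 112/247
merge 59/247 + 4/13 → 135/247
merge 112/247 + 135/247 → 1
L = 18/247 + 37/247 + 3/13 + 4/13 + 112/247 + 135/247 + 1 = 682/247 ≈ 2.761 bits/symbol.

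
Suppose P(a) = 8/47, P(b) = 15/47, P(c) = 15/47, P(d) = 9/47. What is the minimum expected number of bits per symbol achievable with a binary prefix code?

Repeatedly combine the two least-probable nodes; the expected code length is the sum of the merged weights.
merge 8/47 + 9/47 → 17/47
merge 15/47 + 15/47 → 30/47
merge 17/47 + 30/47 → 1
L = 17/47 + 30/47 + 1 = 2 bits/symbol.

2 bits/symbol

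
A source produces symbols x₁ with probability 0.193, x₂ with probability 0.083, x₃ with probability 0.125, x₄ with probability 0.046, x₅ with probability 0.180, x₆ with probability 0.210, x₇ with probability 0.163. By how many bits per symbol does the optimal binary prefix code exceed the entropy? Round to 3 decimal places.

Entropy H = −Σ p log₂ p ≈ 2.6801 bits.
Huffman merges: 23/500+83/1000→129/1000; 1/8+129/1000→127/500; 163/1000+9/50→343/1000; 193/1000+21/100→403/1000; 127/500+343/1000→597/1000; 403/1000+597/1000→1. L = 1363/500 ≈ 2.7260.
L − H = 2.7260 − 2.6801 = 0.046 bits.

0.046 bits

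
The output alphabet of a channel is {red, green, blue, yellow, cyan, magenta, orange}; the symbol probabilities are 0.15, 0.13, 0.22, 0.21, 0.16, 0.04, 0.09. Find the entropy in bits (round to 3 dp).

H = −Σ pᵢ log₂ pᵢ.
−0.15·log₂(0.15) = 0.4105
−0.13·log₂(0.13) = 0.3826
−0.22·log₂(0.22) = 0.4806
−0.21·log₂(0.21) = 0.4728
−0.16·log₂(0.16) = 0.4230
−0.04·log₂(0.04) = 0.1858
−0.09·log₂(0.09) = 0.3127
Sum ≈ 2.6680 → 2.668 bits.

2.668 bits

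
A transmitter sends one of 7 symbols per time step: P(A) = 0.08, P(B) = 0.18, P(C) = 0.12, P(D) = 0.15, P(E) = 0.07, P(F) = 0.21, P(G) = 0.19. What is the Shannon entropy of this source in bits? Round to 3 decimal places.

H = −Σ pᵢ log₂ pᵢ.
−0.08·log₂(0.08) = 0.2915
−0.18·log₂(0.18) = 0.4453
−0.12·log₂(0.12) = 0.3671
−0.15·log₂(0.15) = 0.4105
−0.07·log₂(0.07) = 0.2686
−0.21·log₂(0.21) = 0.4728
−0.19·log₂(0.19) = 0.4552
Sum ≈ 2.7110 → 2.711 bits.

2.711 bits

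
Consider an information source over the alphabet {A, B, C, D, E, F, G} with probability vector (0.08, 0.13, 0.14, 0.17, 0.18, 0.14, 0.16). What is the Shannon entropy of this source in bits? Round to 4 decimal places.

2.7713 bits

H = −Σ pᵢ log₂ pᵢ.
−0.08·log₂(0.08) = 0.2915
−0.13·log₂(0.13) = 0.3826
−0.14·log₂(0.14) = 0.3971
−0.17·log₂(0.17) = 0.4346
−0.18·log₂(0.18) = 0.4453
−0.14·log₂(0.14) = 0.3971
−0.16·log₂(0.16) = 0.4230
Sum ≈ 2.7713 → 2.7713 bits.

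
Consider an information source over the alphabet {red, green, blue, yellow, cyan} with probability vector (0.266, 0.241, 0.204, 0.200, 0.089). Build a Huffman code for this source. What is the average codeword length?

2.289 bits/symbol

Repeatedly combine the two least-probable nodes; the expected code length is the sum of the merged weights.
merge 89/1000 + 1/5 → 289/1000
merge 51/250 + 241/1000 → 89/200
merge 133/500 + 289/1000 → 111/200
merge 89/200 + 111/200 → 1
L = 289/1000 + 89/200 + 111/200 + 1 = 2289/1000 = 2.289 bits/symbol.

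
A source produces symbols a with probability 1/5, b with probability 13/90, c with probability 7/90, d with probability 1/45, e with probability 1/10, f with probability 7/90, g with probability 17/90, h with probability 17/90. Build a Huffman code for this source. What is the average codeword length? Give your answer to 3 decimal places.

Repeatedly combine the two least-probable nodes; the expected code length is the sum of the merged weights.
merge 1/45 + 7/90 → 1/10
merge 7/90 + 1/10 → 8/45
merge 1/10 + 13/90 → 11/45
merge 8/45 + 17/90 → 11/30
merge 17/90 + 1/5 → 7/18
merge 11/45 + 11/30 → 11/18
merge 7/18 + 11/18 → 1
L = 1/10 + 8/45 + 11/45 + 11/30 + 7/18 + 11/18 + 1 = 26/9 ≈ 2.889 bits/symbol.

2.889 bits/symbol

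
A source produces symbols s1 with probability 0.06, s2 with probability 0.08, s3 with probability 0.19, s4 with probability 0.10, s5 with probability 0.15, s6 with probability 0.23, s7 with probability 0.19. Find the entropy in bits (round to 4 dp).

H = −Σ pᵢ log₂ pᵢ.
−0.06·log₂(0.06) = 0.2435
−0.08·log₂(0.08) = 0.2915
−0.19·log₂(0.19) = 0.4552
−0.10·log₂(0.10) = 0.3322
−0.15·log₂(0.15) = 0.4105
−0.23·log₂(0.23) = 0.4877
−0.19·log₂(0.19) = 0.4552
Sum ≈ 2.6759 → 2.6759 bits.

2.6759 bits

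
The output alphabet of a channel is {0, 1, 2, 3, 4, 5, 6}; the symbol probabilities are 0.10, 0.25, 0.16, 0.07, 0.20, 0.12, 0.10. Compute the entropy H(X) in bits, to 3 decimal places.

2.687 bits

H = −Σ pᵢ log₂ pᵢ.
−0.10·log₂(0.10) = 0.3322
−0.25·log₂(0.25) = 0.5000
−0.16·log₂(0.16) = 0.4230
−0.07·log₂(0.07) = 0.2686
−0.20·log₂(0.20) = 0.4644
−0.12·log₂(0.12) = 0.3671
−0.10·log₂(0.10) = 0.3322
Sum ≈ 2.6874 → 2.687 bits.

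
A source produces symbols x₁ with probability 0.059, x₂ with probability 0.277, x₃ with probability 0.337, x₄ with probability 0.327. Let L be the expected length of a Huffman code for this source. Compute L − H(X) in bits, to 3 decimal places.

Entropy H = −Σ p log₂ p ≈ 1.8101 bits.
Huffman merges: 59/1000+277/1000→42/125; 327/1000+42/125→663/1000; 337/1000+663/1000→1. L = 1999/1000 ≈ 1.9990.
L − H = 1.9990 − 1.8101 = 0.189 bits.

0.189 bits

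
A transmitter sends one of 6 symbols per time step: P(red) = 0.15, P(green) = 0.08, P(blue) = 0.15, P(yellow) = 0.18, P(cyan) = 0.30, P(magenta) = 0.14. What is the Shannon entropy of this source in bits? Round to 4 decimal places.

H = −Σ pᵢ log₂ pᵢ.
−0.15·log₂(0.15) = 0.4105
−0.08·log₂(0.08) = 0.2915
−0.15·log₂(0.15) = 0.4105
−0.18·log₂(0.18) = 0.4453
−0.30·log₂(0.30) = 0.5211
−0.14·log₂(0.14) = 0.3971
Sum ≈ 2.4761 → 2.4761 bits.

2.4761 bits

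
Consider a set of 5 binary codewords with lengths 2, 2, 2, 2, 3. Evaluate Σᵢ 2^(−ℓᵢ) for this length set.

1.125

With common denominator 2^3 = 8: Σ 2^(−ℓᵢ) = 2/8 + 2/8 + 2/8 + 2/8 + 1/8 = 9/8 = 1.125.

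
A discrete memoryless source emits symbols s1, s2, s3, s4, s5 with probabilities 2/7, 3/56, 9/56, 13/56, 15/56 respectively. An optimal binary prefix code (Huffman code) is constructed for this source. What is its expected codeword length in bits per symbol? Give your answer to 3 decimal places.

2.214 bits/symbol

Repeatedly combine the two least-probable nodes; the expected code length is the sum of the merged weights.
merge 3/56 + 9/56 → 3/14
merge 3/14 + 13/56 → 25/56
merge 15/56 + 2/7 → 31/56
merge 25/56 + 31/56 → 1
L = 3/14 + 25/56 + 31/56 + 1 = 31/14 ≈ 2.214 bits/symbol.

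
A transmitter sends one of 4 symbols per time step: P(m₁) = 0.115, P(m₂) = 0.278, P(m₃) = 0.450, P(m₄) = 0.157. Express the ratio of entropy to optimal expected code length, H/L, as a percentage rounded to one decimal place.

Entropy H = −Σ p log₂ p ≈ 1.8100 bits.
Huffman merges: 23/200+157/1000→34/125; 34/125+139/500→11/20; 9/20+11/20→1. L = 911/500 ≈ 1.8220.
Efficiency = H/L = 1.8100/1.8220 = 99.3%.

99.3%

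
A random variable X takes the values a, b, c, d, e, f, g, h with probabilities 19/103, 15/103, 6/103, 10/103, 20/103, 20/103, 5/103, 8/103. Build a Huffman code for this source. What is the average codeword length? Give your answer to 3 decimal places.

2.893 bits/symbol

Repeatedly combine the two least-probable nodes; the expected code length is the sum of the merged weights.
merge 5/103 + 6/103 → 11/103
merge 8/103 + 10/103 → 18/103
merge 11/103 + 15/103 → 26/103
merge 18/103 + 19/103 → 37/103
merge 20/103 + 20/103 → 40/103
merge 26/103 + 37/103 → 63/103
merge 40/103 + 63/103 → 1
L = 11/103 + 18/103 + 26/103 + 37/103 + 40/103 + 63/103 + 1 = 298/103 ≈ 2.893 bits/symbol.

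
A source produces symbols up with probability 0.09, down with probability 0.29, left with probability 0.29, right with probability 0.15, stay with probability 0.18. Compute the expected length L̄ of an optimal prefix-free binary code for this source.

2.24 bits/symbol

Repeatedly combine the two least-probable nodes; the expected code length is the sum of the merged weights.
merge 9/100 + 3/20 → 6/25
merge 9/50 + 6/25 → 21/50
merge 29/100 + 29/100 → 29/50
merge 21/50 + 29/50 → 1
L = 6/25 + 21/50 + 29/50 + 1 = 56/25 = 2.24 bits/symbol.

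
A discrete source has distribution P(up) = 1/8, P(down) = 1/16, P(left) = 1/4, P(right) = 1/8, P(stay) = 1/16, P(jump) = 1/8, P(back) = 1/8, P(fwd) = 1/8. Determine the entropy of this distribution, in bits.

Each probability is a power of 1/2, so log₂(1/p) is an integer.
H = Σ p·log₂(1/p) = 1/8·3 + 1/16·4 + 1/4·2 + 1/8·3 + 1/16·4 + 1/8·3 + 1/8·3 + 1/8·3 = 2.875 bits.

2.875 bits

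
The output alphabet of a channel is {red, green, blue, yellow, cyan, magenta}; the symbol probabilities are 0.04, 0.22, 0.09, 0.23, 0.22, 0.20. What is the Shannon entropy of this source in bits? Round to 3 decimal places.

H = −Σ pᵢ log₂ pᵢ.
−0.04·log₂(0.04) = 0.1858
−0.22·log₂(0.22) = 0.4806
−0.09·log₂(0.09) = 0.3127
−0.23·log₂(0.23) = 0.4877
−0.22·log₂(0.22) = 0.4806
−0.20·log₂(0.20) = 0.4644
Sum ≈ 2.4116 → 2.412 bits.

2.412 bits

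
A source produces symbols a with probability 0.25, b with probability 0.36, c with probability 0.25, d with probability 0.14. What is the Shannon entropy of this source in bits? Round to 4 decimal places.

1.9277 bits

H = −Σ pᵢ log₂ pᵢ.
−0.25·log₂(0.25) = 0.5000
−0.36·log₂(0.36) = 0.5306
−0.25·log₂(0.25) = 0.5000
−0.14·log₂(0.14) = 0.3971
Sum ≈ 1.9277 → 1.9277 bits.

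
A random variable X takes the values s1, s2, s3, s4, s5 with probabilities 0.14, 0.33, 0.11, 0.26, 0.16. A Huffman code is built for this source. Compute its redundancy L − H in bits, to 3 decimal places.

Entropy H = −Σ p log₂ p ≈ 2.2035 bits.
Huffman merges: 11/100+7/50→1/4; 4/25+1/4→41/100; 13/50+33/100→59/100; 41/100+59/100→1. L = 9/4 ≈ 2.2500.
L − H = 2.2500 − 2.2035 = 0.046 bits.

0.046 bits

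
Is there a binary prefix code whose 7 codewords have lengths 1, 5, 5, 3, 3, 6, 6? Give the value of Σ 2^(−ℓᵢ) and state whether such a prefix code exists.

0.84375; yes

With common denominator 2^6 = 64: Σ 2^(−ℓᵢ) = 32/64 + 2/64 + 2/64 + 8/64 + 8/64 + 1/64 + 1/64 = 54/64 = 0.84375.
Kraft's inequality requires Σ ≤ 1; here Σ = 0.84375 ≤ 1, so such a prefix code exists.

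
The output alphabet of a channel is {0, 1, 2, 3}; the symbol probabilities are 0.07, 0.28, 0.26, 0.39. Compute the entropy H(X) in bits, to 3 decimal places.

1.818 bits

H = −Σ pᵢ log₂ pᵢ.
−0.07·log₂(0.07) = 0.2686
−0.28·log₂(0.28) = 0.5142
−0.26·log₂(0.26) = 0.5053
−0.39·log₂(0.39) = 0.5298
Sum ≈ 1.8179 → 1.818 bits.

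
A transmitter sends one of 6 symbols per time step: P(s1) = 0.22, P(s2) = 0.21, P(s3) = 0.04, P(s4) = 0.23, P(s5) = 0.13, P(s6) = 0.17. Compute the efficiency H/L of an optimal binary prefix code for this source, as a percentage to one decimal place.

Entropy H = −Σ p log₂ p ≈ 2.4440 bits.
Huffman merges: 1/25+13/100→17/100; 17/100+17/100→17/50; 21/100+11/50→43/100; 23/100+17/50→57/100; 43/100+57/100→1. L = 251/100 ≈ 2.5100.
Efficiency = H/L = 2.4440/2.5100 = 97.4%.

97.4%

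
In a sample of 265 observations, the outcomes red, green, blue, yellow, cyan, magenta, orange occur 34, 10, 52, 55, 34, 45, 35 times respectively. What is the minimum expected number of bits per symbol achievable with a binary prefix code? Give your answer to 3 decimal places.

Probabilities are the counts divided by 265.
Repeatedly combine the two least-probable nodes; the expected code length is the sum of the merged weights.
merge 2/53 + 34/265 → 44/265
merge 34/265 + 7/53 → 69/265
merge 44/265 + 9/53 → 89/265
merge 52/265 + 11/53 → 107/265
merge 69/265 + 89/265 → 158/265
merge 107/265 + 158/265 → 1
L = 44/265 + 69/265 + 89/265 + 107/265 + 158/265 + 1 = 732/265 ≈ 2.762 bits/symbol.

2.762 bits/symbol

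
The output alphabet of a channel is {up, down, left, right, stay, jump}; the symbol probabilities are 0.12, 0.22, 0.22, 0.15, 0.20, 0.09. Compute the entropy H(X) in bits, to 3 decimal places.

2.516 bits

H = −Σ pᵢ log₂ pᵢ.
−0.12·log₂(0.12) = 0.3671
−0.22·log₂(0.22) = 0.4806
−0.22·log₂(0.22) = 0.4806
−0.15·log₂(0.15) = 0.4105
−0.20·log₂(0.20) = 0.4644
−0.09·log₂(0.09) = 0.3127
Sum ≈ 2.5158 → 2.516 bits.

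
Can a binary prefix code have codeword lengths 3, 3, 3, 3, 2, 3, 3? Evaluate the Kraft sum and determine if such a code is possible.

With common denominator 2^3 = 8: Σ 2^(−ℓᵢ) = 1/8 + 1/8 + 1/8 + 1/8 + 2/8 + 1/8 + 1/8 = 8/8 = 1.
Kraft's inequality requires Σ ≤ 1; here Σ = 1 ≤ 1, so such a prefix code exists.

1; yes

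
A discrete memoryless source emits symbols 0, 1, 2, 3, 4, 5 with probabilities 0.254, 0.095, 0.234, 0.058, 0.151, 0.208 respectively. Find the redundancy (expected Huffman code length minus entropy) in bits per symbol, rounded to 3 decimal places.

Entropy H = −Σ p log₂ p ≈ 2.4364 bits.
Huffman merges: 29/500+19/200→153/1000; 151/1000+153/1000→38/125; 26/125+117/500→221/500; 127/500+38/125→279/500; 221/500+279/500→1. L = 2457/1000 ≈ 2.4570.
L − H = 2.4570 − 2.4364 = 0.021 bits.

0.021 bits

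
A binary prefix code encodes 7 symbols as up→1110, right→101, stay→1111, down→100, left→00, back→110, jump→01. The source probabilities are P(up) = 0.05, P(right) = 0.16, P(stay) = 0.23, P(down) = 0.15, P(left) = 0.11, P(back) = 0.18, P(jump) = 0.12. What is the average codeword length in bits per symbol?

L̄ = Σ pᵢ·ℓᵢ = 0.05·4 + 0.16·3 + 0.23·4 + 0.15·3 + 0.11·2 + 0.18·3 + 0.12·2 = 3.05 bits/symbol.

3.05 bits/symbol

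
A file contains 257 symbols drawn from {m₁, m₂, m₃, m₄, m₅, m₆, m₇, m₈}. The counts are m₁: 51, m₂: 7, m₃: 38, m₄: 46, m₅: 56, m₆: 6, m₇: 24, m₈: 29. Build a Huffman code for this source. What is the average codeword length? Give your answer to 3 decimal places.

2.778 bits/symbol

Probabilities are the counts divided by 257.
Repeatedly combine the two least-probable nodes; the expected code length is the sum of the merged weights.
merge 6/257 + 7/257 → 13/257
merge 13/257 + 24/257 → 37/257
merge 29/257 + 37/257 → 66/257
merge 38/257 + 46/257 → 84/257
merge 51/257 + 56/257 → 107/257
merge 66/257 + 84/257 → 150/257
merge 107/257 + 150/257 → 1
L = 13/257 + 37/257 + 66/257 + 84/257 + 107/257 + 150/257 + 1 = 714/257 ≈ 2.778 bits/symbol.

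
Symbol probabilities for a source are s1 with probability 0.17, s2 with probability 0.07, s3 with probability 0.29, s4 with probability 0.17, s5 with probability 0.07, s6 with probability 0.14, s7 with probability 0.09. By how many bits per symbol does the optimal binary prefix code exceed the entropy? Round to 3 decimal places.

Entropy H = −Σ p log₂ p ≈ 2.6340 bits.
Huffman merges: 7/100+7/100→7/50; 9/100+7/50→23/100; 7/50+17/100→31/100; 17/100+23/100→2/5; 29/100+31/100→3/5; 2/5+3/5→1. L = 67/25 ≈ 2.6800.
L − H = 2.6800 − 2.6340 = 0.046 bits.

0.046 bits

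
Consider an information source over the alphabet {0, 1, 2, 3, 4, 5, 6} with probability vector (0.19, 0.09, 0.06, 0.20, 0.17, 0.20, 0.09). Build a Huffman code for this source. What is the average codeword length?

Repeatedly combine the two least-probable nodes; the expected code length is the sum of the merged weights.
merge 3/50 + 9/100 → 3/20
merge 9/100 + 3/20 → 6/25
merge 17/100 + 19/100 → 9/25
merge 1/5 + 1/5 → 2/5
merge 6/25 + 9/25 → 3/5
merge 2/5 + 3/5 → 1
L = 3/20 + 6/25 + 9/25 + 2/5 + 3/5 + 1 = 11/4 = 2.75 bits/symbol.

2.75 bits/symbol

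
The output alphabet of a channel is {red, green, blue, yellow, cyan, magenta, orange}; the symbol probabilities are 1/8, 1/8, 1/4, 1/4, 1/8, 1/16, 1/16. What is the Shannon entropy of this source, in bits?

2.625 bits

Each probability is a power of 1/2, so log₂(1/p) is an integer.
H = Σ p·log₂(1/p) = 1/8·3 + 1/8·3 + 1/4·2 + 1/4·2 + 1/8·3 + 1/16·4 + 1/16·4 = 2.625 bits.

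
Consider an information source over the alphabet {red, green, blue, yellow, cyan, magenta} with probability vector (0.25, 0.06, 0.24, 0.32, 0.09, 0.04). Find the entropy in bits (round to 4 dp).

2.2621 bits

H = −Σ pᵢ log₂ pᵢ.
−0.25·log₂(0.25) = 0.5000
−0.06·log₂(0.06) = 0.2435
−0.24·log₂(0.24) = 0.4941
−0.32·log₂(0.32) = 0.5260
−0.09·log₂(0.09) = 0.3127
−0.04·log₂(0.04) = 0.1858
Sum ≈ 2.2621 → 2.2621 bits.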